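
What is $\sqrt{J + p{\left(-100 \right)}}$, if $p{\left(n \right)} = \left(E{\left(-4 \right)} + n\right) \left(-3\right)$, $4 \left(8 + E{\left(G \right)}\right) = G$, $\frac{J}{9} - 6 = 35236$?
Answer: $\sqrt{317505} \approx 563.48$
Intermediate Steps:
$J = 317178$ ($J = 54 + 9 \cdot 35236 = 54 + 317124 = 317178$)
$E{\left(G \right)} = -8 + \frac{G}{4}$
$p{\left(n \right)} = 27 - 3 n$ ($p{\left(n \right)} = \left(\left(-8 + \frac{1}{4} \left(-4\right)\right) + n\right) \left(-3\right) = \left(\left(-8 - 1\right) + n\right) \left(-3\right) = \left(-9 + n\right) \left(-3\right) = 27 - 3 n$)
$\sqrt{J + p{\left(-100 \right)}} = \sqrt{317178 + \left(27 - -300\right)} = \sqrt{317178 + \left(27 + 300\right)} = \sqrt{317178 + 327} = \sqrt{317505}$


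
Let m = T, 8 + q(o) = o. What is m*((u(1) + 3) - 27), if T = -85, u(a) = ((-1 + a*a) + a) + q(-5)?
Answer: 3060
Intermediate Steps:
q(o) = -8 + o
u(a) = -14 + a + a**2 (u(a) = ((-1 + a*a) + a) + (-8 - 5) = ((-1 + a**2) + a) - 13 = (-1 + a + a**2) - 13 = -14 + a + a**2)
m = -85
m*((u(1) + 3) - 27) = -85*(((-14 + 1 + 1**2) + 3) - 27) = -85*(((-14 + 1 + 1) + 3) - 27) = -85*((-12 + 3) - 27) = -85*(-9 - 27) = -85*(-36) = 3060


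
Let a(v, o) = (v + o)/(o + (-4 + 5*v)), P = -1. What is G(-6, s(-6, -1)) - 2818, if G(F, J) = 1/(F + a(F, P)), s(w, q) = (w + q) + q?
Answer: -81727/29 ≈ -2818.2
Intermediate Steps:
s(w, q) = w + 2*q (s(w, q) = (q + w) + q = w + 2*q)
a(v, o) = (o + v)/(-4 + o + 5*v)
G(F, J) = 1/(F + (-1 + F)/(-5 + 5*F)) (G(F, J) = 1/(F + (-1 + F)/(-4 - 1 + 5*F)) = 1/(F + (-1 + F)/(-5 + 5*F)))
G(-6, s(-6, -1)) - 2818 = 5/(1 + 5*(-6)) - 2818 = 5/(1 - 30) - 2818 = 5/(-29) - 2818 = 5*(-1/29) - 2818 = -5/29 - 2818 = -81727/29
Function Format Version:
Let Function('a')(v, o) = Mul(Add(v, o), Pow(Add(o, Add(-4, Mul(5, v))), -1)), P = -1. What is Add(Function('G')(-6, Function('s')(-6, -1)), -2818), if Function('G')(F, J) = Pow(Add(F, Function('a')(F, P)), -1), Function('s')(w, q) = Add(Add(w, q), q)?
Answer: Rational(-81727, 29) ≈ -2818.2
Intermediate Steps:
Function('s')(w, q) = Add(w, Mul(2, q)) (Function('s')(w, q) = Add(Add(q, w), q) = Add(w, Mul(2, q)))
Function('a')(v, o) = Mul(Pow(Add(-4, o, Mul(5, v)), -1), Add(o, v)) (Function('a')(v, o) = Mul(Add(o, v), Pow(Add(-4, o, Mul(5, v)), -1)) = Mul(Pow(Add(-4, o, Mul(5, v)), -1), Add(o, v)))
Function('G')(F, J) = Pow(Add(F, Mul(Pow(Add(-5, Mul(5, F)), -1), Add(-1, F))), -1) (Function('G')(F, J) = Pow(Add(F, Mul(Pow(Add(-4, -1, Mul(5, F)), -1), Add(-1, F))), -1) = Pow(Add(F, Mul(Pow(Add(-5, Mul(5, F)), -1), Add(-1, F))), -1))
Add(Function('G')(-6, Function('s')(-6, -1)), -2818) = Add(Mul(5, Pow(Add(1, Mul(5, -6)), -1)), -2818) = Add(Mul(5, Pow(Add(1, -30), -1)), -2818) = Add(Mul(5, Pow(-29, -1)), -2818) = Add(Mul(5, Rational(-1, 29)), -2818) = Add(Rational(-5, 29), -2818) = Rational(-81727, 29)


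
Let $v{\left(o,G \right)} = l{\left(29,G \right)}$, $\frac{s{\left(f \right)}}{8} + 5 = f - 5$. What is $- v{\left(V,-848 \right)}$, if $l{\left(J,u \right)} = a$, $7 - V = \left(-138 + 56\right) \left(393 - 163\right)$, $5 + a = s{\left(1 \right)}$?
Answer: $77$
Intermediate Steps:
$s{\left(f \right)} = -80 + 8 f$ ($s{\left(f \right)} = -40 + 8 \left(f - 5\right) = -40 + 8 \left(-5 + f\right) = -40 + \left(-40 + 8 f\right) = -80 + 8 f$)
$a = -77$ ($a = -5 + \left(-80 + 8 \cdot 1\right) = -5 + \left(-80 + 8\right) = -5 - 72 = -77$)
$V = 18867$ ($V = 7 - \left(-138 + 56\right) \left(393 - 163\right) = 7 - \left(-82\right) 230 = 7 - -18860 = 7 + 18860 = 18867$)
$l{\left(J,u \right)} = -77$
$v{\left(o,G \right)} = -77$
$- v{\left(V,-848 \right)} = \left(-1\right) \left(-77\right) = 77$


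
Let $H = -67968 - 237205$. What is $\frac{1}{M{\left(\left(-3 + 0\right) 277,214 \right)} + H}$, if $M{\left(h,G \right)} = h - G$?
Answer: $- \frac{1}{306218} \approx -3.2656 \cdot 10^{-6}$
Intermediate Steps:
$H = -305173$ ($H = -67968 - 237205 = -305173$)
$\frac{1}{M{\left(\left(-3 + 0\right) 277,214 \right)} + H} = \frac{1}{\left(\left(-3 + 0\right) 277 - 214\right) - 305173} = \frac{1}{\left(\left(-3\right) 277 - 214\right) - 305173} = \frac{1}{\left(-831 - 214\right) - 305173} = \frac{1}{-1045 - 305173} = \frac{1}{-306218} = - \frac{1}{306218}$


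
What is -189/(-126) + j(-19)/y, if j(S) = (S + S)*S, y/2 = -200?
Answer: -61/200 ≈ -0.30500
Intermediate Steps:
y = -400 (y = 2*(-200) = -400)
j(S) = 2*S² (j(S) = (2*S)*S = 2*S²)
-189/(-126) + j(-19)/y = -189/(-126) + (2*(-19)²)/(-400) = -189*(-1/126) + (2*361)*(-1/400) = 3/2 + 722*(-1/400) = 3/2 - 361/200 = -61/200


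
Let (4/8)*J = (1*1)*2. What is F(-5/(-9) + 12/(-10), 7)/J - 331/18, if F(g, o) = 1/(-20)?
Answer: -13249/720 ≈ -18.401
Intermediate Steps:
F(g, o) = -1/20
J = 4 (J = 2*((1*1)*2) = 2*(1*2) = 2*2 = 4)
F(-5/(-9) + 12/(-10), 7)/J - 331/18 = -1/20/4 - 331/18 = -1/20*¼ - 331*1/18 = -1/80 - 331/18 = -13249/720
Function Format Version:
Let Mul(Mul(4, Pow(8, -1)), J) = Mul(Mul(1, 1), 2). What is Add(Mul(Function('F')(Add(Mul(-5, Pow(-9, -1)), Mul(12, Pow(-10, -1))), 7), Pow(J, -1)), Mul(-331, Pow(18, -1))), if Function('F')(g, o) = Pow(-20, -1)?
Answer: Rational(-13249, 720) ≈ -18.401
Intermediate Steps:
Function('F')(g, o) = Rational(-1, 20)
J = 4 (J = Mul(2, Mul(Mul(1, 1), 2)) = Mul(2, Mul(1, 2)) = Mul(2, 2) = 4)
Add(Mul(Function('F')(Add(Mul(-5, Pow(-9, -1)), Mul(12, Pow(-10, -1))), 7), Pow(J, -1)), Mul(-331, Pow(18, -1))) = Add(Mul(Rational(-1, 20), Pow(4, -1)), Mul(-331, Pow(18, -1))) = Add(Mul(Rational(-1, 20), Rational(1, 4)), Mul(-331, Rational(1, 18))) = Add(Rational(-1, 80), Rational(-331, 18)) = Rational(-13249, 720)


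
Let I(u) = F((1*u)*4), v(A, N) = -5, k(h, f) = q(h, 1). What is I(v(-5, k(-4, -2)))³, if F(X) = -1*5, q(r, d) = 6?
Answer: -125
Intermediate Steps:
k(h, f) = 6
F(X) = -5
I(u) = -5
I(v(-5, k(-4, -2)))³ = (-5)³ = -125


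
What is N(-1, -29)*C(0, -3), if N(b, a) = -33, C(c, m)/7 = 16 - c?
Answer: -3696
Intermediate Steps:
C(c, m) = 112 - 7*c (C(c, m) = 7*(16 - c) = 112 - 7*c)
N(-1, -29)*C(0, -3) = -33*(112 - 7*0) = -33*(112 + 0) = -33*112 = -3696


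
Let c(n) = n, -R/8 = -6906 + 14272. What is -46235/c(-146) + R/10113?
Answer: 458971067/1476498 ≈ 310.85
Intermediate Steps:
R = -58928 (R = -8*(-6906 + 14272) = -8*7366 = -58928)
-46235/c(-146) + R/10113 = -46235/(-146) - 58928/10113 = -46235*(-1/146) - 58928*1/10113 = 46235/146 - 58928/10113 = 458971067/1476498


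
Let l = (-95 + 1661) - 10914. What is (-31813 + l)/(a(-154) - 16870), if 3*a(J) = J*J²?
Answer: 123483/3702874 ≈ 0.033348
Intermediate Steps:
a(J) = J³/3 (a(J) = (J*J²)/3 = J³/3)
l = -9348 (l = 1566 - 10914 = -9348)
(-31813 + l)/(a(-154) - 16870) = (-31813 - 9348)/((⅓)*(-154)³ - 16870) = -41161/((⅓)*(-3652264) - 16870) = -41161/(-3652264/3 - 16870) = -41161/(-3702874/3) = -41161*(-3/3702874) = 123483/3702874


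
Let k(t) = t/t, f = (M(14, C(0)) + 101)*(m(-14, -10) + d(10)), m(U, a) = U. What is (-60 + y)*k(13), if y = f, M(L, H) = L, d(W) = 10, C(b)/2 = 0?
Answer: -520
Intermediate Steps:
C(b) = 0 (C(b) = 2*0 = 0)
f = -460 (f = (14 + 101)*(-14 + 10) = 115*(-4) = -460)
k(t) = 1
y = -460
(-60 + y)*k(13) = (-60 - 460)*1 = -520*1 = -520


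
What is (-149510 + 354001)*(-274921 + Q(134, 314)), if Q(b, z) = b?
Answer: -56191468417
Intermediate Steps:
(-149510 + 354001)*(-274921 + Q(134, 314)) = (-149510 + 354001)*(-274921 + 134) = 204491*(-274787) = -56191468417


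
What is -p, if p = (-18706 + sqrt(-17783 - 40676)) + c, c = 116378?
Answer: -97672 - I*sqrt(58459) ≈ -97672.0 - 241.78*I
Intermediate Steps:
p = 97672 + I*sqrt(58459) (p = (-18706 + sqrt(-17783 - 40676)) + 116378 = (-18706 + sqrt(-58459)) + 116378 = (-18706 + I*sqrt(58459)) + 116378 = 97672 + I*sqrt(58459) ≈ 97672.0 + 241.78*I)
-p = -(97672 + I*sqrt(58459)) = -97672 - I*sqrt(58459)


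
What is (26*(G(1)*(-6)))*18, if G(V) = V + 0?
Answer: -2808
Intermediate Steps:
G(V) = V
(26*(G(1)*(-6)))*18 = (26*(1*(-6)))*18 = (26*(-6))*18 = -156*18 = -2808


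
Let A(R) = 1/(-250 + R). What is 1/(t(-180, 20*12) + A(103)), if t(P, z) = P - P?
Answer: -147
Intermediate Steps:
t(P, z) = 0
1/(t(-180, 20*12) + A(103)) = 1/(0 + 1/(-250 + 103)) = 1/(0 + 1/(-147)) = 1/(0 - 1/147) = 1/(-1/147) = -147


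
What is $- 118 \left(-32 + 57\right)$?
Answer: $-2950$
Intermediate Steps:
$- 118 \left(-32 + 57\right) = \left(-118\right) 25 = -2950$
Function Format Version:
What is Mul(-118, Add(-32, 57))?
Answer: -2950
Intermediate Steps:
Mul(-118, Add(-32, 57)) = Mul(-118, 25) = -2950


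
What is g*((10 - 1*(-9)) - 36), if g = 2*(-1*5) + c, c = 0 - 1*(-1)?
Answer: 153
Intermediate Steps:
c = 1 (c = 0 + 1 = 1)
g = -9 (g = 2*(-1*5) + 1 = 2*(-5) + 1 = -10 + 1 = -9)
g*((10 - 1*(-9)) - 36) = -9*((10 - 1*(-9)) - 36) = -9*((10 + 9) - 36) = -9*(19 - 36) = -9*(-17) = 153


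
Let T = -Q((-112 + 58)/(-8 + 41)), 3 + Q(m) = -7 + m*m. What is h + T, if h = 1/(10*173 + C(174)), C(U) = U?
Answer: 1687065/230384 ≈ 7.3228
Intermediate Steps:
Q(m) = -10 + m**2 (Q(m) = -3 + (-7 + m*m) = -3 + (-7 + m**2) = -10 + m**2)
T = 886/121 (T = -(-10 + ((-112 + 58)/(-8 + 41))**2) = -(-10 + (-54/33)**2) = -(-10 + (-54*1/33)**2) = -(-10 + (-18/11)**2) = -(-10 + 324/121) = -1*(-886/121) = 886/121 ≈ 7.3223)
h = 1/1904 (h = 1/(10*173 + 174) = 1/(1730 + 174) = 1/1904 ≈ 0.00052521)
h + T = 1/1904 + 886/121 = 1687065/230384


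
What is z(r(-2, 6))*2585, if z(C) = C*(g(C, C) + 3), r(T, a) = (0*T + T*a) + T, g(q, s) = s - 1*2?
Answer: 470470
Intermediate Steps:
g(q, s) = -2 + s (g(q, s) = s - 2 = -2 + s)
r(T, a) = T + T*a (r(T, a) = (0 + T*a) + T = T*a + T = T + T*a)
z(C) = C*(1 + C) (z(C) = C*((-2 + C) + 3) = C*(1 + C))
z(r(-2, 6))*2585 = ((-2*(1 + 6))*(1 - 2*(1 + 6)))*2585 = ((-2*7)*(1 - 2*7))*2585 = -14*(1 - 14)*2585 = -14*(-13)*2585 = 182*2585 = 470470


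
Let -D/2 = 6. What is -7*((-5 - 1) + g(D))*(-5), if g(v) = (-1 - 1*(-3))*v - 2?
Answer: -1120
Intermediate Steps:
D = -12 (D = -2*6 = -12)
g(v) = -2 + 2*v (g(v) = (-1 + 3)*v - 2 = 2*v - 2 = -2 + 2*v)
-7*((-5 - 1) + g(D))*(-5) = -7*((-5 - 1) + (-2 + 2*(-12)))*(-5) = -7*(-6 + (-2 - 24))*(-5) = -7*(-6 - 26)*(-5) = -7*(-32)*(-5) = 224*(-5) = -1120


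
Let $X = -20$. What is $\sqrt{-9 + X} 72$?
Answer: $72 i \sqrt{29} \approx 387.73 i$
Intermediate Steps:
$\sqrt{-9 + X} 72 = \sqrt{-9 - 20} \cdot 72 = \sqrt{-29} \cdot 72 = i \sqrt{29} \cdot 72 = 72 i \sqrt{29}$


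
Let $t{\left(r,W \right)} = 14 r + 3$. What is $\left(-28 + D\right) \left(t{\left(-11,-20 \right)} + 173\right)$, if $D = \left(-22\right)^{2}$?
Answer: $10032$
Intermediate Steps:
$D = 484$
$t{\left(r,W \right)} = 3 + 14 r$
$\left(-28 + D\right) \left(t{\left(-11,-20 \right)} + 173\right) = \left(-28 + 484\right) \left(\left(3 + 14 \left(-11\right)\right) + 173\right) = 456 \left(\left(3 - 154\right) + 173\right) = 456 \left(-151 + 173\right) = 456 \cdot 22 = 10032$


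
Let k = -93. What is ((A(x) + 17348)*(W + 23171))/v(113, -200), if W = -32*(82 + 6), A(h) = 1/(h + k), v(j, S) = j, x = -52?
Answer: 10240433589/3277 ≈ 3.1249e+6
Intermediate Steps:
A(h) = 1/(-93 + h) (A(h) = 1/(h - 93) = 1/(-93 + h))
W = -2816 (W = -32*88 = -2816)
((A(x) + 17348)*(W + 23171))/v(113, -200) = ((1/(-93 - 52) + 17348)*(-2816 + 23171))/113 = ((1/(-145) + 17348)*20355)*(1/113) = ((-1/145 + 17348)*20355)*(1/113) = ((2515459/145)*20355)*(1/113) = (10240433589/29)*(1/113) = 10240433589/3277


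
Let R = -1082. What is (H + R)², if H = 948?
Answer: 17956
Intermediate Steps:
(H + R)² = (948 - 1082)² = (-134)² = 17956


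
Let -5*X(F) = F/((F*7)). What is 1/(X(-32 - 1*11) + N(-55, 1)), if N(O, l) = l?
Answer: 35/34 ≈ 1.0294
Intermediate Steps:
X(F) = -1/35 (X(F) = -F/(5*(F*7)) = -F/(5*(7*F)) = -F*1/(7*F)/5 = -1/5*1/7 = -1/35)
1/(X(-32 - 1*11) + N(-55, 1)) = 1/(-1/35 + 1) = 1/(34/35) = 35/34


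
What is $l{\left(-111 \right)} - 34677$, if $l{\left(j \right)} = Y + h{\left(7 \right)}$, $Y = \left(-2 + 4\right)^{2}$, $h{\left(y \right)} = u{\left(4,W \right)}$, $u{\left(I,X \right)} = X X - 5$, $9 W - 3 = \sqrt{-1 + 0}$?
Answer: $- \frac{2808910}{81} + \frac{2 i}{27} \approx -34678.0 + 0.074074 i$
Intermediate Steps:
$W = \frac{1}{3} + \frac{i}{9}$ ($W = \frac{1}{3} + \frac{\sqrt{-1 + 0}}{9} = \frac{1}{3} + \frac{\sqrt{-1}}{9} = \frac{1}{3} + \frac{i}{9} \approx 0.33333 + 0.11111 i$)
$u{\left(I,X \right)} = -5 + X^{2}$ ($u{\left(I,X \right)} = X^{2} - 5 = -5 + X^{2}$)
$h{\left(y \right)} = -5 + \left(\frac{1}{3} + \frac{i}{9}\right)^{2}$
$Y = 4$ ($Y = 2^{2} = 4$)
$l{\left(j \right)} = - \frac{73}{81} + \frac{2 i}{27}$ ($l{\left(j \right)} = 4 - \left(\frac{397}{81} - \frac{2 i}{27}\right) = - \frac{73}{81} + \frac{2 i}{27}$)
$l{\left(-111 \right)} - 34677 = \left(- \frac{73}{81} + \frac{2 i}{27}\right) - 34677 = - \frac{2808910}{81} + \frac{2 i}{27}$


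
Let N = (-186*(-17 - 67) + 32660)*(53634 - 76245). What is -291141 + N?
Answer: -1092040665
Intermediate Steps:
N = -1091749524 (N = (-186*(-84) + 32660)*(-22611) = (15624 + 32660)*(-22611) = 48284*(-22611) = -1091749524)
-291141 + N = -291141 - 1091749524 = -1092040665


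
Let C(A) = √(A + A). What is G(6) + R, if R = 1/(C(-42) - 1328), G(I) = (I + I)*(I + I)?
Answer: 63491716/440917 - I*√21/881834 ≈ 144.0 - 5.1966e-6*I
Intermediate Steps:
C(A) = √2*√A (C(A) = √(2*A) = √2*√A)
G(I) = 4*I² (G(I) = (2*I)*(2*I) = 4*I²)
R = 1/(-1328 + 2*I*√21) (R = 1/(√2*√(-42) - 1328) = 1/(√2*(I*√42) - 1328) = 1/(2*I*√21 - 1328) = 1/(-1328 + 2*I*√21) ≈ -0.00075298 - 5.197e-6*I)
G(6) + R = 4*6² + (-332/440917 - I*√21/881834) = 4*36 + (-332/440917 - I*√21/881834) = 144 + (-332/440917 - I*√21/881834) = 63491716/440917 - I*√21/881834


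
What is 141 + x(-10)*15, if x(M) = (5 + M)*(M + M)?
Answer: 1641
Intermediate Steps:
x(M) = 2*M*(5 + M) (x(M) = (5 + M)*(2*M) = 2*M*(5 + M))
141 + x(-10)*15 = 141 + (2*(-10)*(5 - 10))*15 = 141 + (2*(-10)*(-5))*15 = 141 + 100*15 = 141 + 1500 = 1641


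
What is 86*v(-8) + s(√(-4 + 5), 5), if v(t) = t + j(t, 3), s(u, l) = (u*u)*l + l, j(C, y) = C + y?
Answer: -1108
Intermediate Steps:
s(u, l) = l + l*u² (s(u, l) = u²*l + l = l*u² + l = l + l*u²)
v(t) = 3 + 2*t (v(t) = t + (t + 3) = t + (3 + t) = 3 + 2*t)
86*v(-8) + s(√(-4 + 5), 5) = 86*(3 + 2*(-8)) + 5*(1 + (√(-4 + 5))²) = 86*(3 - 16) + 5*(1 + (√1)²) = 86*(-13) + 5*(1 + 1²) = -1118 + 5*(1 + 1) = -1118 + 5*2 = -1118 + 10 = -1108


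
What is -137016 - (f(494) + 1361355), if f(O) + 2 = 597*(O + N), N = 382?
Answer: -2021341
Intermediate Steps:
f(O) = 228052 + 597*O (f(O) = -2 + 597*(O + 382) = -2 + 597*(382 + O) = -2 + (228054 + 597*O) = 228052 + 597*O)
-137016 - (f(494) + 1361355) = -137016 - ((228052 + 597*494) + 1361355) = -137016 - ((228052 + 294918) + 1361355) = -137016 - (522970 + 1361355) = -137016 - 1*1884325 = -137016 - 1884325 = -2021341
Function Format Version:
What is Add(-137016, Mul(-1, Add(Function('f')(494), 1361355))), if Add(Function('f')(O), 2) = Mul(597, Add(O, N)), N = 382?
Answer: -2021341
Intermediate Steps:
Function('f')(O) = Add(228052, Mul(597, O)) (Function('f')(O) = Add(-2, Mul(597, Add(O, 382))) = Add(-2, Mul(597, Add(382, O))) = Add(-2, Add(228054, Mul(597, O))) = Add(228052, Mul(597, O)))
Add(-137016, Mul(-1, Add(Function('f')(494), 1361355))) = Add(-137016, Mul(-1, Add(Add(228052, Mul(597, 494)), 1361355))) = Add(-137016, Mul(-1, Add(Add(228052, 294918), 1361355))) = Add(-137016, Mul(-1, Add(522970, 1361355))) = Add(-137016, Mul(-1, 1884325)) = Add(-137016, -1884325) = -2021341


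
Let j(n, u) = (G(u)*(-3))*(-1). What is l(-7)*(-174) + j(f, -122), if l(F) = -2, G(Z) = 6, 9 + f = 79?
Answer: 366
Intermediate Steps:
f = 70 (f = -9 + 79 = 70)
j(n, u) = 18 (j(n, u) = (6*(-3))*(-1) = -18*(-1) = 18)
l(-7)*(-174) + j(f, -122) = -2*(-174) + 18 = 348 + 18 = 366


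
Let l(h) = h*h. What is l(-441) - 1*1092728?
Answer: -898247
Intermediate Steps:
l(h) = h²
l(-441) - 1*1092728 = (-441)² - 1*1092728 = 194481 - 1092728 = -898247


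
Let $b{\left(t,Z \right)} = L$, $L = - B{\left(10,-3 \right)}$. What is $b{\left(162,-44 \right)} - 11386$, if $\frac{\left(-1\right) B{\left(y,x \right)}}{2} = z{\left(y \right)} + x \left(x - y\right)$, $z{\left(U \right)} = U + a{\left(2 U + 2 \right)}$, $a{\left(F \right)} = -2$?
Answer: $-11292$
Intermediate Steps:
$z{\left(U \right)} = -2 + U$ ($z{\left(U \right)} = U - 2 = -2 + U$)
$B{\left(y,x \right)} = 4 - 2 y - 2 x \left(x - y\right)$ ($B{\left(y,x \right)} = - 2 \left(\left(-2 + y\right) + x \left(x - y\right)\right) = - 2 \left(-2 + y + x \left(x - y\right)\right) = 4 - 2 y - 2 x \left(x - y\right)$)
$L = 94$ ($L = - (4 - 20 - 2 \left(-3\right)^{2} + 2 \left(-3\right) 10) = - (4 - 20 - 18 - 60) = \left(-1\right) \left(-94\right) = 94$)
$b{\left(t,Z \right)} = 94$
$b{\left(162,-44 \right)} - 11386 = 94 - 11386 = -11292$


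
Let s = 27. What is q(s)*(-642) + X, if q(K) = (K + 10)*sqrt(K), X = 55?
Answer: 55 - 71262*sqrt(3) ≈ -1.2337e+5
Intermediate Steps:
q(K) = sqrt(K)*(10 + K) (q(K) = (10 + K)*sqrt(K) = sqrt(K)*(10 + K))
q(s)*(-642) + X = (sqrt(27)*(10 + 27))*(-642) + 55 = ((3*sqrt(3))*37)*(-642) + 55 = (111*sqrt(3))*(-642) + 55 = -71262*sqrt(3) + 55 = 55 - 71262*sqrt(3)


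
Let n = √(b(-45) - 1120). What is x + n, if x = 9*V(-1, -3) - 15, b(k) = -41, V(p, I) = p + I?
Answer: -51 + 3*I*√129 ≈ -51.0 + 34.073*I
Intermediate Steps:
V(p, I) = I + p
n = 3*I*√129 (n = √(-41 - 1120) = √(-1161) = 3*I*√129 ≈ 34.073*I)
x = -51 (x = 9*(-3 - 1) - 15 = 9*(-4) - 15 = -36 - 15 = -51)
x + n = -51 + 3*I*√129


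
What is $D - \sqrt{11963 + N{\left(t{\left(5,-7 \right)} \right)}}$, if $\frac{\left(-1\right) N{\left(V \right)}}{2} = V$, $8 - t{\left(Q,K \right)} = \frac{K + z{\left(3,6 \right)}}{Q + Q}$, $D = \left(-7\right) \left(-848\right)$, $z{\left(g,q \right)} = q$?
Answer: $5936 - \frac{\sqrt{298670}}{5} \approx 5826.7$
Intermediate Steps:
$D = 5936$
$t{\left(Q,K \right)} = 8 - \frac{6 + K}{2 Q}$ ($t{\left(Q,K \right)} = 8 - \frac{K + 6}{Q + Q} = 8 - \frac{6 + K}{2 Q}$)
$N{\left(V \right)} = - 2 V$
$D - \sqrt{11963 + N{\left(t{\left(5,-7 \right)} \right)}} = 5936 - \sqrt{11963 - 2 \frac{-6 - -7 + 16 \cdot 5}{2 \cdot 5}} = 5936 - \sqrt{11963 - 2 \cdot \frac{1}{2} \cdot \frac{1}{5} \left(-6 + 7 + 80\right)} = 5936 - \sqrt{11963 - 2 \cdot \frac{1}{2} \cdot \frac{1}{5} \cdot 81} = 5936 - \sqrt{11963 - \frac{81}{5}} = 5936 - \sqrt{\frac{59734}{5}} = 5936 - \frac{\sqrt{298670}}{5}$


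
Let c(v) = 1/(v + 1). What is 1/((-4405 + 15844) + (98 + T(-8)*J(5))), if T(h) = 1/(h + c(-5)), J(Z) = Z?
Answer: 33/380701 ≈ 8.6682e-5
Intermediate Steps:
c(v) = 1/(1 + v)
T(h) = 1/(-¼ + h) (T(h) = 1/(h + 1/(1 - 5)) = 1/(h + 1/(-4)) = 1/(h - ¼) = 1/(-¼ + h))
1/((-4405 + 15844) + (98 + T(-8)*J(5))) = 1/((-4405 + 15844) + (98 + (4/(-1 + 4*(-8)))*5)) = 1/(11439 + (98 + (4/(-1 - 32))*5)) = 1/(11439 + (98 + (4/(-33))*5)) = 1/(11439 + (98 + (4*(-1/33))*5)) = 1/(11439 + (98 - 4/33*5)) = 1/(11439 + (98 - 20/33)) = 1/(11439 + 3214/33) = 1/(380701/33) = 33/380701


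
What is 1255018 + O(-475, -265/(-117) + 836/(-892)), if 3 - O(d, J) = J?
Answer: 32744718269/26091 ≈ 1.2550e+6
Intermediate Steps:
O(d, J) = 3 - J
1255018 + O(-475, -265/(-117) + 836/(-892)) = 1255018 + (3 - (-265/(-117) + 836/(-892))) = 1255018 + (3 - (-265*(-1/117) + 836*(-1/892))) = 1255018 + (3 - (265/117 - 209/223)) = 1255018 + (3 - 1*34642/26091) = 1255018 + (3 - 34642/26091) = 1255018 + 43631/26091 = 32744718269/26091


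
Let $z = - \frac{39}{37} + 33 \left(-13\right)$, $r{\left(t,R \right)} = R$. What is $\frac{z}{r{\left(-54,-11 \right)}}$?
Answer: $\frac{15912}{407} \approx 39.096$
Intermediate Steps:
$z = - \frac{15912}{37}$ ($z = \left(-39\right) \frac{1}{37} - 429 = - \frac{39}{37} - 429 = - \frac{15912}{37} \approx -430.05$)
$\frac{z}{r{\left(-54,-11 \right)}} = - \frac{15912}{37 \left(-11\right)} = \left(- \frac{15912}{37}\right) \left(- \frac{1}{11}\right) = \frac{15912}{407}$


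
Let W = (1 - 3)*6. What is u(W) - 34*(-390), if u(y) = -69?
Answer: 13191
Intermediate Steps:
W = -12 (W = -2*6 = -12)
u(W) - 34*(-390) = -69 - 34*(-390) = -69 - 1*(-13260) = -69 + 13260 = 13191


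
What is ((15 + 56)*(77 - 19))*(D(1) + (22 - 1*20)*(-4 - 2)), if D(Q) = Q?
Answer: -45298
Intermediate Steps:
((15 + 56)*(77 - 19))*(D(1) + (22 - 1*20)*(-4 - 2)) = ((15 + 56)*(77 - 19))*(1 + (22 - 1*20)*(-4 - 2)) = (71*58)*(1 + (22 - 20)*(-6)) = 4118*(1 + 2*(-6)) = 4118*(1 - 12) = 4118*(-11) = -45298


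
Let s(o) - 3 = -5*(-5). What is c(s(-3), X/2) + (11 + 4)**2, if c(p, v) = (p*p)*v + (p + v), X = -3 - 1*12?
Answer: -11269/2 ≈ -5634.5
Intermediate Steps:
s(o) = 28 (s(o) = 3 - 5*(-5) = 3 + 25 = 28)
X = -15 (X = -3 - 12 = -15)
c(p, v) = p + v + v*p**2 (c(p, v) = p**2*v + (p + v) = v*p**2 + (p + v) = p + v + v*p**2)
c(s(-3), X/2) + (11 + 4)**2 = (28 - 15/2 - 15/2*28**2) + (11 + 4)**2 = (28 - 15*1/2 - 15*1/2*784) + 15**2 = (28 - 15/2 - 15/2*784) + 225 = (28 - 15/2 - 5880) + 225 = -11719/2 + 225 = -11269/2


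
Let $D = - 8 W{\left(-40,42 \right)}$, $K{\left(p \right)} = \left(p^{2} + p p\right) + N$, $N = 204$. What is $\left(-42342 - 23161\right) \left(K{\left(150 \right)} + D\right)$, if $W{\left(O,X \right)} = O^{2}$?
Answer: $-2122559212$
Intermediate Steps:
$K{\left(p \right)} = 204 + 2 p^{2}$ ($K{\left(p \right)} = \left(p^{2} + p p\right) + 204 = \left(p^{2} + p^{2}\right) + 204 = 2 p^{2} + 204 = 204 + 2 p^{2}$)
$D = -12800$ ($D = - 8 \left(-40\right)^{2} = \left(-8\right) 1600 = -12800$)
$\left(-42342 - 23161\right) \left(K{\left(150 \right)} + D\right) = \left(-42342 - 23161\right) \left(\left(204 + 2 \cdot 150^{2}\right) - 12800\right) = - 65503 \left(\left(204 + 2 \cdot 22500\right) - 12800\right) = - 65503 \left(\left(204 + 45000\right) - 12800\right) = - 65503 \left(45204 - 12800\right) = \left(-65503\right) 32404 = -2122559212$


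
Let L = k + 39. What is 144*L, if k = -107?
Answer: -9792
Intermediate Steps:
L = -68 (L = -107 + 39 = -68)
144*L = 144*(-68) = -9792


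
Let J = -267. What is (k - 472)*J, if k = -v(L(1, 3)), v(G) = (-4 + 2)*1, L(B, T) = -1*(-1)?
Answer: 125490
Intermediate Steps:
L(B, T) = 1
v(G) = -2 (v(G) = -2*1 = -2)
k = 2 (k = -1*(-2) = 2)
(k - 472)*J = (2 - 472)*(-267) = -470*(-267) = 125490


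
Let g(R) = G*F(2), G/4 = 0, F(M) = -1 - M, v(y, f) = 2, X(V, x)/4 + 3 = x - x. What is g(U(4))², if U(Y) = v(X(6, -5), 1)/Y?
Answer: 0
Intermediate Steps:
X(V, x) = -12 (X(V, x) = -12 + 4*(x - x) = -12 + 4*0 = -12 + 0 = -12)
G = 0 (G = 4*0 = 0)
U(Y) = 2/Y
g(R) = 0 (g(R) = 0*(-1 - 1*2) = 0*(-1 - 2) = 0*(-3) = 0)
g(U(4))² = 0² = 0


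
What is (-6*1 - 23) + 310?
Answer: 281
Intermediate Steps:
(-6*1 - 23) + 310 = (-6 - 23) + 310 = -29 + 310 = 281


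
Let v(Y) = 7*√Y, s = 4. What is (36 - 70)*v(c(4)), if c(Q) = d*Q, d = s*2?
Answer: -952*√2 ≈ -1346.3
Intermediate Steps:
d = 8 (d = 4*2 = 8)
c(Q) = 8*Q
(36 - 70)*v(c(4)) = (36 - 70)*(7*√(8*4)) = -238*√32 = -238*4*√2 = -952*√2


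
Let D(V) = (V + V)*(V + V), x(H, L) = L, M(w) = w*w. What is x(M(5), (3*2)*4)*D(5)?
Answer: 2400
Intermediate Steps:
M(w) = w²
D(V) = 4*V² (D(V) = (2*V)*(2*V) = 4*V²)
x(M(5), (3*2)*4)*D(5) = ((3*2)*4)*(4*5²) = (6*4)*(4*25) = 24*100 = 2400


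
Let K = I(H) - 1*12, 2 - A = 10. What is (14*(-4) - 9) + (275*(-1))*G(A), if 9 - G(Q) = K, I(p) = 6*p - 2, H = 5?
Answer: 1860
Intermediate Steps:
I(p) = -2 + 6*p
A = -8 (A = 2 - 1*10 = 2 - 10 = -8)
K = 16 (K = (-2 + 6*5) - 1*12 = (-2 + 30) - 12 = 28 - 12 = 16)
G(Q) = -7 (G(Q) = 9 - 1*16 = 9 - 16 = -7)
(14*(-4) - 9) + (275*(-1))*G(A) = (14*(-4) - 9) + (275*(-1))*(-7) = (-56 - 9) - 275*(-7) = -65 + 1925 = 1860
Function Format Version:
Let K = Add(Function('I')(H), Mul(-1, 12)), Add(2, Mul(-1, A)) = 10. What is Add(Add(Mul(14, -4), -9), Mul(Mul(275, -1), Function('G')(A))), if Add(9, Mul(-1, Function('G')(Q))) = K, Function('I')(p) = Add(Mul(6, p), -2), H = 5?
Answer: 1860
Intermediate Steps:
Function('I')(p) = Add(-2, Mul(6, p))
A = -8 (A = Add(2, Mul(-1, 10)) = Add(2, -10) = -8)
K = 16 (K = Add(Add(-2, Mul(6, 5)), Mul(-1, 12)) = Add(Add(-2, 30), -12) = Add(28, -12) = 16)
Function('G')(Q) = -7 (Function('G')(Q) = Add(9, Mul(-1, 16)) = Add(9, -16) = -7)
Add(Add(Mul(14, -4), -9), Mul(Mul(275, -1), Function('G')(A))) = Add(Add(Mul(14, -4), -9), Mul(Mul(275, -1), -7)) = Add(Add(-56, -9), Mul(-275, -7)) = Add(-65, 1925) = 1860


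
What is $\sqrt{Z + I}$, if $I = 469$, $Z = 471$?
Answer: $2 \sqrt{235} \approx 30.659$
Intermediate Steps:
$\sqrt{Z + I} = \sqrt{471 + 469} = \sqrt{940} = 2 \sqrt{235}$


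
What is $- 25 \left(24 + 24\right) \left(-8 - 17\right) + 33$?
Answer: $30033$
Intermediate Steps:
$- 25 \left(24 + 24\right) \left(-8 - 17\right) + 33 = - 25 \cdot 48 \left(-25\right) + 33 = \left(-25\right) \left(-1200\right) + 33 = 30000 + 33 = 30033$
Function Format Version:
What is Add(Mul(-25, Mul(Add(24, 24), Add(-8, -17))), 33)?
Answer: 30033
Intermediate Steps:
Add(Mul(-25, Mul(Add(24, 24), Add(-8, -17))), 33) = Add(Mul(-25, Mul(48, -25)), 33) = Add(Mul(-25, -1200), 33) = Add(30000, 33) = 30033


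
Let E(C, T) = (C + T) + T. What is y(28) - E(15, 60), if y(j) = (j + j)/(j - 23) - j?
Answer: -759/5 ≈ -151.80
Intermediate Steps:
E(C, T) = C + 2*T
y(j) = -j + 2*j/(-23 + j) (y(j) = (2*j)/(-23 + j) - j = 2*j/(-23 + j) - j = -j + 2*j/(-23 + j))
y(28) - E(15, 60) = 28*(25 - 1*28)/(-23 + 28) - (15 + 2*60) = 28*(25 - 28)/5 - (15 + 120) = 28*(1/5)*(-3) - 1*135 = -84/5 - 135 = -759/5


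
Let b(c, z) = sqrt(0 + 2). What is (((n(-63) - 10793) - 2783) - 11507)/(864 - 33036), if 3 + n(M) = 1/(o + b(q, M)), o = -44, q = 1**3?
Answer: 6064546/7777581 + sqrt(2)/62220648 ≈ 0.77975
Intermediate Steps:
q = 1
b(c, z) = sqrt(2)
n(M) = -3 + 1/(-44 + sqrt(2))
(((n(-63) - 10793) - 2783) - 11507)/(864 - 33036) = ((((-2923/967 - sqrt(2)/1934) - 10793) - 2783) - 11507)/(864 - 33036) = (((-10439754/967 - sqrt(2)/1934) - 2783) - 11507)/(-32172) = ((-13130915/967 - sqrt(2)/1934) - 11507)*(-1/32172) = (-24258184/967 - sqrt(2)/1934)*(-1/32172) = 6064546/7777581 + sqrt(2)/62220648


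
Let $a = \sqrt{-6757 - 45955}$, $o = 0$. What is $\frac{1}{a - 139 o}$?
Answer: $- \frac{i \sqrt{13178}}{26356} \approx - 0.0043556 i$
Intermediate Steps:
$a = 2 i \sqrt{13178}$ ($a = \sqrt{-52712} = 2 i \sqrt{13178} \approx 229.59 i$)
$\frac{1}{a - 139 o} = \frac{1}{2 i \sqrt{13178} - 0} = \frac{1}{2 i \sqrt{13178} + 0} = \frac{1}{2 i \sqrt{13178}} = - \frac{i \sqrt{13178}}{26356}$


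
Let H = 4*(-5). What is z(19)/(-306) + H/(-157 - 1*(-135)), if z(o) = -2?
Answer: 1541/1683 ≈ 0.91563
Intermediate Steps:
H = -20
z(19)/(-306) + H/(-157 - 1*(-135)) = -2/(-306) - 20/(-157 - 1*(-135)) = -2*(-1/306) - 20/(-157 + 135) = 1/153 - 20/(-22) = 1/153 - 20*(-1/22) = 1/153 + 10/11 = 1541/1683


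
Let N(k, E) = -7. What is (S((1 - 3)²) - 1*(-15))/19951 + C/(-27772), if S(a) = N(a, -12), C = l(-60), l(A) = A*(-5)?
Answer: -1440781/138519793 ≈ -0.010401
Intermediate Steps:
l(A) = -5*A
C = 300 (C = -5*(-60) = 300)
S(a) = -7
(S((1 - 3)²) - 1*(-15))/19951 + C/(-27772) = (-7 - 1*(-15))/19951 + 300/(-27772) = (-7 + 15)*(1/19951) + 300*(-1/27772) = 8*(1/19951) - 75/6943 = 8/19951 - 75/6943 = -1440781/138519793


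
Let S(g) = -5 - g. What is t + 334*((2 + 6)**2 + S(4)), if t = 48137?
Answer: 66507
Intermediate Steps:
t + 334*((2 + 6)**2 + S(4)) = 48137 + 334*((2 + 6)**2 + (-5 - 1*4)) = 48137 + 334*(8**2 + (-5 - 4)) = 48137 + 334*(64 - 9) = 48137 + 334*55 = 48137 + 18370 = 66507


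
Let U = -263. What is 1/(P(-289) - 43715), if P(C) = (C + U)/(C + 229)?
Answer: -5/218529 ≈ -2.2880e-5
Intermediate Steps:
P(C) = (-263 + C)/(229 + C) (P(C) = (C - 263)/(C + 229) = (-263 + C)/(229 + C))
1/(P(-289) - 43715) = 1/((-263 - 289)/(229 - 289) - 43715) = 1/(-552/(-60) - 43715) = 1/(-1/60*(-552) - 43715) = 1/(46/5 - 43715) = 1/(-218529/5) = -5/218529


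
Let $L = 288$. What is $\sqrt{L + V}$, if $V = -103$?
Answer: $\sqrt{185} \approx 13.601$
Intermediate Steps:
$\sqrt{L + V} = \sqrt{288 - 103} = \sqrt{185}$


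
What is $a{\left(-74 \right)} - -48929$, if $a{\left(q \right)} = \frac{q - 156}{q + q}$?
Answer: $\frac{3620861}{74} \approx 48931.0$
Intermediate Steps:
$a{\left(q \right)} = \frac{-156 + q}{2 q}$
$a{\left(-74 \right)} - -48929 = \frac{-156 - 74}{2 \left(-74\right)} - -48929 = \frac{1}{2} \left(- \frac{1}{74}\right) \left(-230\right) + 48929 = \frac{115}{74} + 48929 = \frac{3620861}{74}$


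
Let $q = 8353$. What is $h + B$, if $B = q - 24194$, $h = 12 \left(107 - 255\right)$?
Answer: $-17617$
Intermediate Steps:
$h = -1776$ ($h = 12 \left(-148\right) = -1776$)
$B = -15841$ ($B = 8353 - 24194 = -15841$)
$h + B = -1776 - 15841 = -17617$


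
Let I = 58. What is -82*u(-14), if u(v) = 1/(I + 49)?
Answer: -82/107 ≈ -0.76636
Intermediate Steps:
u(v) = 1/107 (u(v) = 1/(58 + 49) = 1/107)
-82*u(-14) = -82*1/107 = -82/107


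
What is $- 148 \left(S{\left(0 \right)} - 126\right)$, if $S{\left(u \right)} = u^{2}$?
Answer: $18648$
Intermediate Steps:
$- 148 \left(S{\left(0 \right)} - 126\right) = - 148 \left(0^{2} - 126\right) = - 148 \left(0 - 126\right) = \left(-148\right) \left(-126\right) = 18648$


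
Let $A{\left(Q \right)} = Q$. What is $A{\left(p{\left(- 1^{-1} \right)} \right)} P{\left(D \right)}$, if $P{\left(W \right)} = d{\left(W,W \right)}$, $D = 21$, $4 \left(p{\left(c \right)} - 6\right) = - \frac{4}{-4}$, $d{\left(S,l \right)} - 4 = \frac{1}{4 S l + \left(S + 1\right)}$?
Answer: $\frac{178625}{7144} \approx 25.004$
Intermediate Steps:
$d{\left(S,l \right)} = 4 + \frac{1}{1 + S + 4 S l}$ ($d{\left(S,l \right)} = 4 + \frac{1}{4 S l + \left(S + 1\right)} = 4 + \frac{1}{4 S l + \left(1 + S\right)} = 4 + \frac{1}{1 + S + 4 S l}$)
$p{\left(c \right)} = \frac{25}{4}$ ($p{\left(c \right)} = 6 + \frac{\left(-4\right) \frac{1}{-4}}{4} = 6 + \frac{\left(-4\right) \left(- \frac{1}{4}\right)}{4} = 6 + \frac{1}{4} \cdot 1 = 6 + \frac{1}{4} = \frac{25}{4}$)
$P{\left(W \right)} = \frac{5 + 4 W + 16 W^{2}}{1 + W + 4 W^{2}}$ ($P{\left(W \right)} = \frac{5 + 4 W + 16 W W}{1 + W + 4 W W} = \frac{5 + 4 W + 16 W^{2}}{1 + W + 4 W^{2}}$)
$A{\left(p{\left(- 1^{-1} \right)} \right)} P{\left(D \right)} = \frac{25 \frac{5 + 4 \cdot 21 + 16 \cdot 21^{2}}{1 + 21 + 4 \cdot 21^{2}}}{4} = \frac{25 \frac{5 + 84 + 16 \cdot 441}{1 + 21 + 4 \cdot 441}}{4} = \frac{25 \frac{5 + 84 + 7056}{1 + 21 + 1764}}{4} = \frac{25 \cdot \frac{1}{1786} \cdot 7145}{4} = \frac{25}{4} \cdot \frac{7145}{1786} = \frac{178625}{7144}$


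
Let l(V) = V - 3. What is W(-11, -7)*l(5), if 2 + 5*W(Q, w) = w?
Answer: -18/5 ≈ -3.6000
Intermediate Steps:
W(Q, w) = -⅖ + w/5
l(V) = -3 + V
W(-11, -7)*l(5) = (-⅖ + (⅕)*(-7))*(-3 + 5) = (-⅖ - 7/5)*2 = -9/5*2 = -18/5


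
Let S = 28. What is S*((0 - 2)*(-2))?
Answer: 112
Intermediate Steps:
S*((0 - 2)*(-2)) = 28*((0 - 2)*(-2)) = 28*(-2*(-2)) = 28*4 = 112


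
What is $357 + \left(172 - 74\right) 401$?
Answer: $39655$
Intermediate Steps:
$357 + \left(172 - 74\right) 401 = 357 + 98 \cdot 401 = 357 + 39298 = 39655$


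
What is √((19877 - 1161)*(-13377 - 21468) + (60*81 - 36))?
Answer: 2*I*√163038549 ≈ 25537.0*I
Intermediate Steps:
√((19877 - 1161)*(-13377 - 21468) + (60*81 - 36)) = √(18716*(-34845) + (4860 - 36)) = √(-652159020 + 4824) = √(-652154196) = 2*I*√163038549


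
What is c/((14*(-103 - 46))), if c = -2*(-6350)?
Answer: -6350/1043 ≈ -6.0882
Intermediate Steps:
c = 12700
c/((14*(-103 - 46))) = 12700/((14*(-103 - 46))) = 12700/((14*(-149))) = 12700/(-2086) = 12700*(-1/2086) = -6350/1043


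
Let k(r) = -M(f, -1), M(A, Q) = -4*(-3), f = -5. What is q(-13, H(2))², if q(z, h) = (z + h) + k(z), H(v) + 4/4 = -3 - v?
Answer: 961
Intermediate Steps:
H(v) = -4 - v (H(v) = -1 + (-3 - v) = -4 - v)
M(A, Q) = 12
k(r) = -12 (k(r) = -1*12 = -12)
q(z, h) = -12 + h + z (q(z, h) = (z + h) - 12 = (h + z) - 12 = -12 + h + z)
q(-13, H(2))² = (-12 + (-4 - 1*2) - 13)² = (-12 + (-4 - 2) - 13)² = (-12 - 6 - 13)² = (-31)² = 961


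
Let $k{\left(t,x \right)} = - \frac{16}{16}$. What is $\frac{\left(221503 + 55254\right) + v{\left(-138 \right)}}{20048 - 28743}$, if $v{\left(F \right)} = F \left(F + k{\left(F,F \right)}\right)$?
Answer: $- \frac{295939}{8695} \approx -34.036$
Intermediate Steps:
$k{\left(t,x \right)} = -1$ ($k{\left(t,x \right)} = \left(-16\right) \frac{1}{16} = -1$)
$v{\left(F \right)} = F \left(-1 + F\right)$ ($v{\left(F \right)} = F \left(F - 1\right) = F \left(-1 + F\right)$)
$\frac{\left(221503 + 55254\right) + v{\left(-138 \right)}}{20048 - 28743} = \frac{\left(221503 + 55254\right) - 138 \left(-1 - 138\right)}{20048 - 28743} = \frac{276757 - -19182}{-8695} = \left(276757 + 19182\right) \left(- \frac{1}{8695}\right) = 295939 \left(- \frac{1}{8695}\right) = - \frac{295939}{8695}$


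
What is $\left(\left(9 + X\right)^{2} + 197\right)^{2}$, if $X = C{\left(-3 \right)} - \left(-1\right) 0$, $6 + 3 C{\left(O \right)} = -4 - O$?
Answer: $\frac{4721929}{81} \approx 58295.0$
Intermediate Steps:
$C{\left(O \right)} = - \frac{10}{3} - \frac{O}{3}$ ($C{\left(O \right)} = -2 + \frac{-4 - O}{3} = -2 - \left(\frac{4}{3} + \frac{O}{3}\right) = - \frac{10}{3} - \frac{O}{3}$)
$X = - \frac{7}{3}$ ($X = \left(- \frac{10}{3} - -1\right) - \left(-1\right) 0 = \left(- \frac{10}{3} + 1\right) - 0 = - \frac{7}{3} + 0 = - \frac{7}{3} \approx -2.3333$)
$\left(\left(9 + X\right)^{2} + 197\right)^{2} = \left(\left(9 - \frac{7}{3}\right)^{2} + 197\right)^{2} = \left(\left(\frac{20}{3}\right)^{2} + 197\right)^{2} = \left(\frac{400}{9} + 197\right)^{2} = \left(\frac{2173}{9}\right)^{2} = \frac{4721929}{81}$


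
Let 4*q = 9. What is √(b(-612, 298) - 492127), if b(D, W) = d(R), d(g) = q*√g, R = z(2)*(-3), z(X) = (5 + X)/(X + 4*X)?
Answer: √(-196850800 + 90*I*√210)/20 ≈ 0.0023239 + 701.52*I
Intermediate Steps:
z(X) = (5 + X)/(5*X) (z(X) = (5 + X)/((5*X)) = (5 + X)*(1/(5*X)) = (5 + X)/(5*X))
q = 9/4 (q = (¼)*9 = 9/4 ≈ 2.2500)
R = -21/10 (R = ((⅕)*(5 + 2)/2)*(-3) = ((⅕)*(½)*7)*(-3) = (7/10)*(-3) = -21/10 ≈ -2.1000)
d(g) = 9*√g/4
b(D, W) = 9*I*√210/40 (b(D, W) = 9*√(-21/10)/4 = 9*(I*√210/10)/4 = 9*I*√210/40)
√(b(-612, 298) - 492127) = √(9*I*√210/40 - 492127) = √(-492127 + 9*I*√210/40)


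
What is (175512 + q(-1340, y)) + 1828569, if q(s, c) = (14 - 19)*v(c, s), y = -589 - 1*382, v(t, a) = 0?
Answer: 2004081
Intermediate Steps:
y = -971 (y = -589 - 382 = -971)
q(s, c) = 0 (q(s, c) = (14 - 19)*0 = -5*0 = 0)
(175512 + q(-1340, y)) + 1828569 = (175512 + 0) + 1828569 = 175512 + 1828569 = 2004081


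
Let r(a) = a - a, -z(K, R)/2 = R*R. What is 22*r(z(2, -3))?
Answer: 0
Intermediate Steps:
z(K, R) = -2*R² (z(K, R) = -2*R*R = -2*R²)
r(a) = 0
22*r(z(2, -3)) = 22*0 = 0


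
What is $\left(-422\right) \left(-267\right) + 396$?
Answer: $113070$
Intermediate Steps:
$\left(-422\right) \left(-267\right) + 396 = 112674 + 396 = 113070$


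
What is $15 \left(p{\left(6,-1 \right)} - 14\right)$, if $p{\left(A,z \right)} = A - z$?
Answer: $-105$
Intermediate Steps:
$15 \left(p{\left(6,-1 \right)} - 14\right) = 15 \left(\left(6 - -1\right) - 14\right) = 15 \left(\left(6 + 1\right) - 14\right) = 15 \left(7 - 14\right) = 15 \left(-7\right) = -105$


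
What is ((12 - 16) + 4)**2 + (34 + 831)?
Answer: 865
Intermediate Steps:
((12 - 16) + 4)**2 + (34 + 831) = (-4 + 4)**2 + 865 = 0**2 + 865 = 0 + 865 = 865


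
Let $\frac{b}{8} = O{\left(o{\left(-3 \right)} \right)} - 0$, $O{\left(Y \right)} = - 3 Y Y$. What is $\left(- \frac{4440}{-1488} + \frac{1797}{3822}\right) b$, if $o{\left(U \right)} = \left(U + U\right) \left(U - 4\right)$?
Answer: $- \frac{58930848}{403} \approx -1.4623 \cdot 10^{5}$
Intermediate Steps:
$o{\left(U \right)} = 2 U \left(-4 + U\right)$
$O{\left(Y \right)} = - 3 Y^{2}$
$b = -42336$ ($b = 8 \left(- 3 \left(2 \left(-3\right) \left(-4 - 3\right)\right)^{2} - 0\right) = 8 \left(- 3 \left(2 \left(-3\right) \left(-7\right)\right)^{2} + 0\right) = 8 \left(- 3 \cdot 42^{2} + 0\right) = 8 \left(\left(-3\right) 1764 + 0\right) = 8 \left(-5292 + 0\right) = 8 \left(-5292\right) = -42336$)
$\left(- \frac{4440}{-1488} + \frac{1797}{3822}\right) b = \left(- \frac{4440}{-1488} + \frac{1797}{3822}\right) \left(-42336\right) = \left(\left(-4440\right) \left(- \frac{1}{1488}\right) + 1797 \cdot \frac{1}{3822}\right) \left(-42336\right) = \left(\frac{185}{62} + \frac{599}{1274}\right) \left(-42336\right) = \frac{68207}{19747} \left(-42336\right) = - \frac{58930848}{403}$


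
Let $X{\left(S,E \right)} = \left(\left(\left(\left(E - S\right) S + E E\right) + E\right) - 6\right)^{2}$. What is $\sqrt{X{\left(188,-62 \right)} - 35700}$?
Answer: $2 \sqrt{467069619} \approx 43224.0$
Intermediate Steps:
$X{\left(S,E \right)} = \left(-6 + E + E^{2} + S \left(E - S\right)\right)^{2}$ ($X{\left(S,E \right)} = \left(\left(\left(S \left(E - S\right) + E^{2}\right) + E\right) - 6\right)^{2} = \left(\left(\left(E^{2} + S \left(E - S\right)\right) + E\right) - 6\right)^{2} = \left(\left(E + E^{2} + S \left(E - S\right)\right) - 6\right)^{2} = \left(-6 + E + E^{2} + S \left(E - S\right)\right)^{2}$)
$\sqrt{X{\left(188,-62 \right)} - 35700} = \sqrt{\left(-6 - 62 + \left(-62\right)^{2} - 188^{2} - 11656\right)^{2} - 35700} = \sqrt{\left(-6 - 62 + 3844 - 35344 - 11656\right)^{2} - 35700} = \sqrt{\left(-43224\right)^{2} - 35700} = \sqrt{1868314176 - 35700} = \sqrt{1868278476} = 2 \sqrt{467069619}$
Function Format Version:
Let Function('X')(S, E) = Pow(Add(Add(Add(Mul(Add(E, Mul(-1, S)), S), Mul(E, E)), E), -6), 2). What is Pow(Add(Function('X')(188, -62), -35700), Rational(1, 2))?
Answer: Mul(2, Pow(467069619, Rational(1, 2))) ≈ 43224.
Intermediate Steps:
Function('X')(S, E) = Pow(Add(-6, E, Pow(E, 2), Mul(S, Add(E, Mul(-1, S)))), 2) (Function('X')(S, E) = Pow(Add(Add(Add(Mul(S, Add(E, Mul(-1, S))), Pow(E, 2)), E), -6), 2) = Pow(Add(Add(Add(Pow(E, 2), Mul(S, Add(E, Mul(-1, S)))), E), -6), 2) = Pow(Add(Add(E, Pow(E, 2), Mul(S, Add(E, Mul(-1, S)))), -6), 2) = Pow(Add(-6, E, Pow(E, 2), Mul(S, Add(E, Mul(-1, S)))), 2))
Pow(Add(Function('X')(188, -62), -35700), Rational(1, 2)) = Pow(Add(Pow(Add(-6, -62, Pow(-62, 2), Mul(-1, Pow(188, 2)), Mul(-62, 188)), 2), -35700), Rational(1, 2)) = Pow(Add(Pow(Add(-6, -62, 3844, Mul(-1, 35344), -11656), 2), -35700), Rational(1, 2)) = Pow(Add(Pow(Add(-6, -62, 3844, -35344, -11656), 2), -35700), Rational(1, 2)) = Pow(Add(Pow(-43224, 2), -35700), Rational(1, 2)) = Pow(Add(1868314176, -35700), Rational(1, 2)) = Pow(1868278476, Rational(1, 2)) = Mul(2, Pow(467069619, Rational(1, 2)))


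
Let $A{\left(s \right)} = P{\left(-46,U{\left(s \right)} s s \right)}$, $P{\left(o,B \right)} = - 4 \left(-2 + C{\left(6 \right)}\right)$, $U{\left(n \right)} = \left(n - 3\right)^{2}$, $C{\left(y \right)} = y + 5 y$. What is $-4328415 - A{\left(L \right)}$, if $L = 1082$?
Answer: $-4328279$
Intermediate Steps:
$C{\left(y \right)} = 6 y$
$U{\left(n \right)} = \left(-3 + n\right)^{2}$
$P{\left(o,B \right)} = -136$ ($P{\left(o,B \right)} = - 4 \left(-2 + 6 \cdot 6\right) = - 4 \left(-2 + 36\right) = \left(-4\right) 34 = -136$)
$A{\left(s \right)} = -136$
$-4328415 - A{\left(L \right)} = -4328415 - -136 = -4328415 + 136 = -4328279$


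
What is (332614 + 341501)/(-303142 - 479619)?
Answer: -674115/782761 ≈ -0.86120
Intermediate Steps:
(332614 + 341501)/(-303142 - 479619) = 674115/(-782761) = 674115*(-1/782761) = -674115/782761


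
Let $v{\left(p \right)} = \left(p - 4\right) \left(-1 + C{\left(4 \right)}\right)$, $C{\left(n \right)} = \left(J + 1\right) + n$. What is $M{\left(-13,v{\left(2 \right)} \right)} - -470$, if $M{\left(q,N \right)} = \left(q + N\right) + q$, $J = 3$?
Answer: $430$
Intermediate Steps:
$C{\left(n \right)} = 4 + n$ ($C{\left(n \right)} = \left(3 + 1\right) + n = 4 + n$)
$v{\left(p \right)} = -28 + 7 p$ ($v{\left(p \right)} = \left(p - 4\right) \left(-1 + \left(4 + 4\right)\right) = \left(p - 4\right) \left(-1 + 8\right) = \left(-4 + p\right) 7 = -28 + 7 p$)
$M{\left(q,N \right)} = N + 2 q$ ($M{\left(q,N \right)} = \left(N + q\right) + q = N + 2 q$)
$M{\left(-13,v{\left(2 \right)} \right)} - -470 = \left(\left(-28 + 7 \cdot 2\right) + 2 \left(-13\right)\right) - -470 = \left(\left(-28 + 14\right) - 26\right) + 470 = \left(-14 - 26\right) + 470 = -40 + 470 = 430$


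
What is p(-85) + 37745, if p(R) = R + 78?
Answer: 37738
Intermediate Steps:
p(R) = 78 + R
p(-85) + 37745 = (78 - 85) + 37745 = -7 + 37745 = 37738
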